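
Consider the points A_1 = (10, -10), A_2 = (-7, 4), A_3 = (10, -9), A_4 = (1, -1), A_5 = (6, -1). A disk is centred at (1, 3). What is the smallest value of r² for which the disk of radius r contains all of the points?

The required radius is the distance from (1, 3) to the farthest point.
Squared distances: 250, 65, 225, 16, 41.
Maximum is 250, attained at A_1.

250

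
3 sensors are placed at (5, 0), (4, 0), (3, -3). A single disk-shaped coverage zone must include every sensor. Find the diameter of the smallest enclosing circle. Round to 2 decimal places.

Call the three points A, B, C in the order given.
Side lengths²: AB² = 1, AC² = 13, BC² = 10.
Since AC² = 13 ≥ 10 + 1 = 11, the angle opposite AC is not acute, so the smallest enclosing circle has AC as diameter.
Centre = midpoint of AC = (4, -1.5), r² = 13/4 = 3.25.
Diameter = 2r = 2√(3.25) ≈ 3.61.

3.61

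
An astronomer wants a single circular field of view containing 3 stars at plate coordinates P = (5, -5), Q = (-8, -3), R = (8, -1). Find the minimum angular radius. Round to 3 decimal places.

Side lengths²: PQ² = 173, PR² = 25, QR² = 260.
Since QR² = 260 ≥ 173 + 25 = 198, the angle opposite QR is not acute, so the smallest enclosing circle has QR as diameter.
Centre = midpoint of QR = (0, -2), r² = 260/4 = 65.
r = √65 ≈ 8.062.

8.062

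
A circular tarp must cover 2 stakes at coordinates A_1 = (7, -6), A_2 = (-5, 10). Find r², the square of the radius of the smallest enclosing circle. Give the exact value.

100

The smallest circle enclosing two points has them as diameter endpoints.
Centre = midpoint = (1, 2); r² = |A_1A_2|²/4 = 400/4 = 100.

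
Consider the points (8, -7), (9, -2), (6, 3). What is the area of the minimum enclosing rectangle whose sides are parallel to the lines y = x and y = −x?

In coordinates u = x + y, v = x − y the rectangle is axis-aligned; the map (x,y)→(u,v) scales areas by 2.
u-values: 1, 7, 9; range = 9 − 1 = 8.
v-values: 15, 11, 3; range = 15 − 3 = 12.
Area = (8 × 12) / 2 = 48.

48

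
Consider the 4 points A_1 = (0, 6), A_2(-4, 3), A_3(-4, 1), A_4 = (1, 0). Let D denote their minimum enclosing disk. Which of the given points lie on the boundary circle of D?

By Welzl's lemma the MEC is supported by two points (diametrically opposite) or three points (on a circumcircle).
The minimum enclosing circle is determined by three boundary points: A_1, A_3, A_4.
Their circumcentre is (-61/58, 159/58) with r² = 19721/1682.
The farthest remaining point A_2 is at distance² 14733/1682 ≤ 19721/1682.
The points at distance exactly r from the centre are A_1, A_3, A_4 — 3 points.

A_1, A_3, A_4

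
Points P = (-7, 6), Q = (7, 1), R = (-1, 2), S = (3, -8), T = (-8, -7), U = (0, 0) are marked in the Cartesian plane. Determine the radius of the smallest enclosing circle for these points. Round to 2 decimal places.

The minimum enclosing circle is determined by three boundary points: P, Q, T.
Their circumcentre is (-35/22, -21/22) with r² = 18785/242.
The farthest remaining point S is at distance² 17113/242 ≤ 18785/242.
r = √(18785/242) ≈ 8.81.

8.81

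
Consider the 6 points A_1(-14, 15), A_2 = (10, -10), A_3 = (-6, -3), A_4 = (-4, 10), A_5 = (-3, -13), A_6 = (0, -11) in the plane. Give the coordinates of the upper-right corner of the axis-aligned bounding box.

(10, 15)

x-range [-14, 10], y-range [-13, 15].
The upper-right corner is (10, 15).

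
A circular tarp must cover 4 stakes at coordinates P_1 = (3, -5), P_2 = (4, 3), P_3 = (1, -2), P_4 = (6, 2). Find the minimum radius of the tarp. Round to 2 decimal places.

4.03

By Welzl's lemma the MEC is supported by two points (diametrically opposite) or three points (on a circumcircle).
The farthest pair is P_1–P_2 with squared distance 65. The circle on this segment as diameter has centre (3.5, -1) and r² = 65/4 = 16.25.
Check P_3: distance² to centre = 7.25 ≤ 16.25, so it lies inside.
All remaining points lie in this disk, and no smaller disk contains both endpoints, so this is the minimum enclosing circle.
r = √(16.25) ≈ 4.03.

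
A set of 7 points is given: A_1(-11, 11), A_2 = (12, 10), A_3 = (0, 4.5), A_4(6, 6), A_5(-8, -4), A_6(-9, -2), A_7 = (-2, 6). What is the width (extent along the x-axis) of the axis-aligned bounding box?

23

max x = 12, min x = -11, so width = 23.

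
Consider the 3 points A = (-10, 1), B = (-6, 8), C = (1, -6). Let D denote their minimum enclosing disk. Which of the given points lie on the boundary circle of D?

Side lengths²: AB² = 65, AC² = 170, BC² = 245.
Since BC² = 245 ≥ 170 + 65 = 235, the angle opposite BC is not acute, so the smallest enclosing circle has BC as diameter.
Centre = midpoint of BC = (-2.5, 1), r² = 245/4 = 61.25.
The points at distance exactly r from the centre are B, C — 2 points.

B, C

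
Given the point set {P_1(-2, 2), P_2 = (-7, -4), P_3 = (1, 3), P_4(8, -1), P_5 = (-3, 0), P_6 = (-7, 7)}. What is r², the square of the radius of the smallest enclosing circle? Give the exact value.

A smallest enclosing disk is always determined by at most three of the input points on its boundary.
The minimum enclosing circle is determined by three boundary points: P_2, P_4, P_6.
Their circumcentre is (-0.3, 1.5) with r² = 75.14.
The farthest remaining point P_5 is at distance² 9.54 ≤ 75.14.

75.14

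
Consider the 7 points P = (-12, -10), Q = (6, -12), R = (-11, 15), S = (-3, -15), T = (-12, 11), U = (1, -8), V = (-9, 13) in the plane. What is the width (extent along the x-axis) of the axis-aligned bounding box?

max x = 6, min x = -12, so width = 18.

18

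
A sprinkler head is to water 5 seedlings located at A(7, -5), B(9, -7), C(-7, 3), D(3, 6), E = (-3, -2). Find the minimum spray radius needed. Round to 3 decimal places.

The minimum enclosing circle of a finite set is fixed by two of the points (as a diameter) or three (as a circumcircle).
The farthest pair is B–C with squared distance 356. The circle on this segment as diameter has centre (1, -2) and r² = 356/4 = 89.
Check A: distance² to centre = 45 ≤ 89, so it lies inside.
All remaining points lie in this disk, and no smaller disk contains both endpoints, so this is the minimum enclosing circle.
r = √89 ≈ 9.434.

9.434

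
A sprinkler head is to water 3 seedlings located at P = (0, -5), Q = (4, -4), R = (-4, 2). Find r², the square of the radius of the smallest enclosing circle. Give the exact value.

25

Side lengths²: PQ² = 17, PR² = 65, QR² = 100.
Since QR² = 100 ≥ 65 + 17 = 82, the angle opposite QR is not acute, so the smallest enclosing circle has QR as diameter.
Centre = midpoint of QR = (0, -1), r² = 100/4 = 25.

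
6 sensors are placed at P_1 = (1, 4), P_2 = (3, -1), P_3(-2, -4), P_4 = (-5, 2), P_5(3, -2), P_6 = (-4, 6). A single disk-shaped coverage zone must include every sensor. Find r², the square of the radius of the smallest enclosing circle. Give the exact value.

42601/1458

The minimum enclosing circle of a finite set is fixed by two of the points (as a diameter) or three (as a circumcircle).
The minimum enclosing circle is determined by three boundary points: P_3, P_5, P_6.
Their circumcentre is (-67/54, 73/54) with r² = 42601/1458.
The farthest remaining point P_2 is at distance² 34285/1458 ≤ 42601/1458.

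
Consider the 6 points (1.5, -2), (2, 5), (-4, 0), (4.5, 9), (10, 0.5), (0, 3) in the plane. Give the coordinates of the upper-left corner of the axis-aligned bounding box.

(-4, 9)

x-range [-4, 10], y-range [-2, 9].
The upper-left corner is (-4, 9).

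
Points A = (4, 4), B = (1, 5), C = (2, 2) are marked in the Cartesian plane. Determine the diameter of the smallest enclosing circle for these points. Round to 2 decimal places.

Side lengths²: AB² = 10, AC² = 8, BC² = 10.
Since BC² = 10 < 10 + 8 = 18, the triangle is acute, so the smallest enclosing circle is the circumcircle.
Circumcentre = (2.25, 3.75), r² = 3.125.
Diameter = 2r = 2√(3.125) ≈ 3.54.

3.54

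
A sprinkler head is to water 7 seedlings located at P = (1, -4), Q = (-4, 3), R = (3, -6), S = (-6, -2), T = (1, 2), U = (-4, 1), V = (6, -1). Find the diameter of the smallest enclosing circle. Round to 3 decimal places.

By Welzl's lemma the MEC is supported by two points (diametrically opposite) or three points (on a circumcircle).
The farthest pair is S–V with squared distance 145. The circle on this segment as diameter has centre (0, -1.5) and r² = 145/4 = 36.25.
Check P: distance² to centre = 7.25 ≤ 36.25, so it lies inside.
All remaining points lie in this disk, and no smaller disk contains both endpoints, so this is the minimum enclosing circle.
Diameter = 2r = 2√(36.25) ≈ 12.042.

12.042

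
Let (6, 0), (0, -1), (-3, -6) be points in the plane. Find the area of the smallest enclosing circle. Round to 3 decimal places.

Call the three points A, B, C in the order given.
Side lengths²: AB² = 37, AC² = 117, BC² = 34.
Since AC² = 117 ≥ 37 + 34 = 71, the angle opposite AC is not acute, so the smallest enclosing circle has AC as diameter.
Centre = midpoint of AC = (1.5, -3), r² = 117/4 = 29.25.
Area = π·r² = π·29.25 ≈ 91.892.

91.892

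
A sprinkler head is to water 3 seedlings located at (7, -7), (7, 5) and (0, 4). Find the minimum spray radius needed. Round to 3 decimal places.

6.585

Call the three points A, B, C in the order given.
Side lengths²: AB² = 144, AC² = 170, BC² = 50.
Since AC² = 170 < 144 + 50 = 194, the triangle is acute, so the smallest enclosing circle is the circumcircle.
Circumcentre = (30/7, -1), r² = 2125/49.
r = √(2125/49) ≈ 6.585.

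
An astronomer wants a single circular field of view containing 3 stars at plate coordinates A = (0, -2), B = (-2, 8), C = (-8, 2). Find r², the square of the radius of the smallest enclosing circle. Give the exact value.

260/9

Side lengths²: AB² = 104, AC² = 80, BC² = 72.
Since AB² = 104 < 80 + 72 = 152, the triangle is acute, so the smallest enclosing circle is the circumcircle.
Circumcentre = (-8/3, 8/3), r² = 260/9.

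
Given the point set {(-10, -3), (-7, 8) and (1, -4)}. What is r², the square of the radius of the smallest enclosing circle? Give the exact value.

51545/961

Call the three points A, B, C in the order given.
Side lengths²: AB² = 130, AC² = 122, BC² = 208.
Since BC² = 208 < 130 + 122 = 252, the triangle is acute, so the smallest enclosing circle is the circumcircle.
Circumcentre = (-126/31, 40/31), r² = 51545/961.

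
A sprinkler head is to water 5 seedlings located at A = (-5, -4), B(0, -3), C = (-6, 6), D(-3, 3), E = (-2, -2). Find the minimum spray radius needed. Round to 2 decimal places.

The minimum enclosing circle is determined by three boundary points: A, B, C.
Their circumcentre is (-117/34, 41/34) with r² = 17069/578.
The farthest remaining point E is at distance² 7141/578 ≤ 17069/578.
r = √(17069/578) ≈ 5.43.

5.43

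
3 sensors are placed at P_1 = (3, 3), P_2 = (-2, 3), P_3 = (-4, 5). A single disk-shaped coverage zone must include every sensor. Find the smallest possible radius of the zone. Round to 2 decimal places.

Side lengths²: P_1P_2² = 25, P_1P_3² = 53, P_2P_3² = 8.
Since P_1P_3² = 53 ≥ 25 + 8 = 33, the angle opposite P_1P_3 is not acute, so the smallest enclosing circle has P_1P_3 as diameter.
Centre = midpoint of P_1P_3 = (-0.5, 4), r² = 53/4 = 13.25.
r = √(13.25) ≈ 3.64.

3.64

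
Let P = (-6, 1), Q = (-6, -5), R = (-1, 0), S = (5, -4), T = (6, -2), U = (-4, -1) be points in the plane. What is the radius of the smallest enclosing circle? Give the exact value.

6.375

The minimum enclosing circle is determined by three boundary points: P, Q, T.
Their circumcentre is (-0.375, -2) with r² = 40.640625.
The farthest remaining point S is at distance² 32.890625 ≤ 40.640625.
r = √(40.640625) = 6.375.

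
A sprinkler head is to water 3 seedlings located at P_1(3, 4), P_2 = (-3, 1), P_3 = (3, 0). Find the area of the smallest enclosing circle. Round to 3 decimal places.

36.325

Side lengths²: P_1P_2² = 45, P_1P_3² = 16, P_2P_3² = 37.
Since P_1P_2² = 45 < 37 + 16 = 53, the triangle is acute, so the smallest enclosing circle is the circumcircle.
Circumcentre = (0.25, 2), r² = 11.5625.
Area = π·r² = π·11.5625 ≈ 36.325.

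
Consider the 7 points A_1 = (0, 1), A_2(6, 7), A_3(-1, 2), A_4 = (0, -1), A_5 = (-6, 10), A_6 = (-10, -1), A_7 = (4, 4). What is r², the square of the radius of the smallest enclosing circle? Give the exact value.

The minimum enclosing circle of a finite set is fixed by two of the points (as a diameter) or three (as a circumcircle).
The farthest pair is A_2–A_6 with squared distance 320. The circle on this segment as diameter has centre (-2, 3) and r² = 320/4 = 80.
Check A_1: distance² to centre = 8 ≤ 80, so it lies inside.
All remaining points lie in this disk, and no smaller disk contains both endpoints, so this is the minimum enclosing circle.

80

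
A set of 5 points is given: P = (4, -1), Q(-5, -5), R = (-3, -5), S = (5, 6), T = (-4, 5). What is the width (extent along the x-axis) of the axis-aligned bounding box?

max x = 5, min x = -5, so width = 10.

10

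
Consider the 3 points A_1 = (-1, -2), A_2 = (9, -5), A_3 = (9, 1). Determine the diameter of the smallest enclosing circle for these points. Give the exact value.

10.9

Side lengths²: A_1A_2² = 109, A_1A_3² = 109, A_2A_3² = 36.
Since A_1A_3² = 109 < 109 + 36 = 145, the triangle is acute, so the smallest enclosing circle is the circumcircle.
Circumcentre = (4.45, -2), r² = 29.7025.
Diameter = 2r = 2√(29.7025) = 10.9.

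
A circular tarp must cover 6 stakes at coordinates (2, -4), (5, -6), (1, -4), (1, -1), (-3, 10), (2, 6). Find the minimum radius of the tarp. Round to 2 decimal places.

8.94

The farthest pair is (5, -6)–(-3, 10) with squared distance 320. The circle on this segment as diameter has centre (1, 2) and r² = 320/4 = 80.
Check (2, -4): distance² to centre = 37 ≤ 80, so it lies inside.
All remaining points lie in this disk, and no smaller disk contains both endpoints, so this is the minimum enclosing circle.
r = √80 ≈ 8.94.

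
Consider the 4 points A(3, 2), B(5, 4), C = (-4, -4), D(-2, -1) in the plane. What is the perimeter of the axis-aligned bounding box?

34

Width = max x − min x = 5 − (-4) = 9.
Height = max y − min y = 4 − (-4) = 8.
Perimeter = 2(9 + 8) = 34.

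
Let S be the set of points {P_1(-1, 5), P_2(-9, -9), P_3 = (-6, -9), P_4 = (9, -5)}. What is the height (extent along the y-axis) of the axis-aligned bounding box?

14

max y = 5, min y = -9, so height = 14.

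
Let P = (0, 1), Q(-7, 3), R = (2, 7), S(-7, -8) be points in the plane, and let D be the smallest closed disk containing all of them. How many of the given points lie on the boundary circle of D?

A smallest enclosing disk is always determined by at most three of the input points on its boundary.
The farthest pair is R–S with squared distance 306. The circle on this segment as diameter has centre (-2.5, -0.5) and r² = 306/4 = 76.5.
Check P: distance² to centre = 8.5 ≤ 76.5, so it lies inside.
All remaining points lie in this disk, and no smaller disk contains both endpoints, so this is the minimum enclosing circle.
The points at distance exactly r from the centre are R, S — 2 points.

2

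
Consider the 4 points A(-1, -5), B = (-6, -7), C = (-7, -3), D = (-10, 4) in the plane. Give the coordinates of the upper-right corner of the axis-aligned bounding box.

x-range [-10, -1], y-range [-7, 4].
The upper-right corner is (-1, 4).

(-1, 4)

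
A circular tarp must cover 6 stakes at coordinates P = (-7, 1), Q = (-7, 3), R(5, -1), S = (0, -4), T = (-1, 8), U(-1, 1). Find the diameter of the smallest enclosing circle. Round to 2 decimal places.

12.72

The minimum enclosing circle is determined by three boundary points: Q, R, T.
Their circumcentre is (-11/14, 23/14) with r² = 3965/98.
The farthest remaining point P is at distance² 3825/98 ≤ 3965/98.
Diameter = 2r = 2√(3965/98) ≈ 12.72.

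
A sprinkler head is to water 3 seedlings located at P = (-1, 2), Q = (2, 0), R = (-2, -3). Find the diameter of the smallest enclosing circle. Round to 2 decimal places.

5.41

Side lengths²: PQ² = 13, PR² = 26, QR² = 25.
Since PR² = 26 < 25 + 13 = 38, the triangle is acute, so the smallest enclosing circle is the circumcircle.
Circumcentre = (-21/34, -23/34), r² = 4225/578.
Diameter = 2r = 2√(4225/578) ≈ 5.41.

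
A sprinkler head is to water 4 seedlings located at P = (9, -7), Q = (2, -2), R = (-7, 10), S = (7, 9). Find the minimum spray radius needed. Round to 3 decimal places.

11.673

A smallest enclosing disk is always determined by at most three of the input points on its boundary.
The farthest pair is P–R with squared distance 545. The circle on this segment as diameter has centre (1, 1.5) and r² = 545/4 = 136.25.
Check Q: distance² to centre = 13.25 ≤ 136.25, so it lies inside.
All remaining points lie in this disk, and no smaller disk contains both endpoints, so this is the minimum enclosing circle.
r = √(136.25) ≈ 11.673.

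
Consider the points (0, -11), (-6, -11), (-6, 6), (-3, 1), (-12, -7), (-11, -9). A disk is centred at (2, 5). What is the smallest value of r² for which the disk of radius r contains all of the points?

The required radius is the distance from (2, 5) to the farthest point.
Squared distances: 260, 320, 65, 41, 340, 365.
Maximum is 365, attained at (-11, -9).

365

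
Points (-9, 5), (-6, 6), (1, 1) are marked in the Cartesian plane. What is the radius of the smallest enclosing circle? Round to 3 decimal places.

Call the three points A, B, C in the order given.
Side lengths²: AB² = 10, AC² = 116, BC² = 74.
Since AC² = 116 ≥ 74 + 10 = 84, the angle opposite AC is not acute, so the smallest enclosing circle has AC as diameter.
Centre = midpoint of AC = (-4, 3), r² = 116/4 = 29.
r = √29 ≈ 5.385.

5.385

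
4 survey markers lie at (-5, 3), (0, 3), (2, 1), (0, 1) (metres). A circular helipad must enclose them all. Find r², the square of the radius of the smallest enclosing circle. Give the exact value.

13.25

A smallest enclosing disk is always determined by at most three of the input points on its boundary.
The farthest pair is (-5, 3)–(2, 1) with squared distance 53. The circle on this segment as diameter has centre (-1.5, 2) and r² = 53/4 = 13.25.
Check (0, 3): distance² to centre = 3.25 ≤ 13.25, so it lies inside.
All remaining points lie in this disk, and no smaller disk contains both endpoints, so this is the minimum enclosing circle.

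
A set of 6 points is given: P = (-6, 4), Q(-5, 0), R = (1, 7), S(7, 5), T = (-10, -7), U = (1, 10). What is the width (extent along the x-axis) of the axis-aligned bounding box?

max x = 7, min x = -10, so width = 17.

17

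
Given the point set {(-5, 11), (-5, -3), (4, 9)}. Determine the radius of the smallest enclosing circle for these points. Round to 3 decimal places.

Call the three points A, B, C in the order given.
Side lengths²: AB² = 196, AC² = 85, BC² = 225.
Since BC² = 225 < 196 + 85 = 281, the triangle is acute, so the smallest enclosing circle is the circumcircle.
Circumcentre = (-11/6, 4), r² = 2125/36.
r = √(2125/36) ≈ 7.683.

7.683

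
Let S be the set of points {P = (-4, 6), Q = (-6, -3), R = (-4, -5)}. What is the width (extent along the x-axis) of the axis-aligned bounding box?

2

max x = -4, min x = -6, so width = 2.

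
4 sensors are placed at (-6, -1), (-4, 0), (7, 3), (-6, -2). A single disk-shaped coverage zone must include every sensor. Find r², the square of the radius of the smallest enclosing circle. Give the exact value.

By Welzl's lemma the MEC is supported by two points (diametrically opposite) or three points (on a circumcircle).
The farthest pair is (7, 3)–(-6, -2) with squared distance 194. The circle on this segment as diameter has centre (0.5, 0.5) and r² = 194/4 = 48.5.
Check (-6, -1): distance² to centre = 44.5 ≤ 48.5, so it lies inside.
All remaining points lie in this disk, and no smaller disk contains both endpoints, so this is the minimum enclosing circle.

48.5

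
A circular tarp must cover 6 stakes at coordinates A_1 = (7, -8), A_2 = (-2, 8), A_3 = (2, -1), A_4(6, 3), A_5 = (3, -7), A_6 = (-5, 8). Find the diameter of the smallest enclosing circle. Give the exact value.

20

The farthest pair is A_1–A_6 with squared distance 400. The circle on this segment as diameter has centre (1, 0) and r² = 400/4 = 100.
Check A_2: distance² to centre = 73 ≤ 100, so it lies inside.
All remaining points lie in this disk, and no smaller disk contains both endpoints, so this is the minimum enclosing circle.
Diameter = 2r = 2√100 = 20.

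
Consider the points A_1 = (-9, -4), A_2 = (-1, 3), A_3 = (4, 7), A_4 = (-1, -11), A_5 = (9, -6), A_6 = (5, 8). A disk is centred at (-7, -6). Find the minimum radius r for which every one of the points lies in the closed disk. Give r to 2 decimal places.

18.44

The required radius is the distance from (-7, -6) to the farthest point.
Squared distances: 8, 117, 290, 61, 256, 340.
Maximum is 340, attained at A_6.
r = √340 ≈ 18.44.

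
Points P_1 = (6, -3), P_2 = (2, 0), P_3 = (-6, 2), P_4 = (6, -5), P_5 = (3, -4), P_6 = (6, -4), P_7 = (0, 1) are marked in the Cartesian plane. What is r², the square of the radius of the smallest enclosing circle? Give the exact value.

48.25

The farthest pair is P_3–P_4 with squared distance 193. The circle on this segment as diameter has centre (0, -1.5) and r² = 193/4 = 48.25.
Check P_1: distance² to centre = 38.25 ≤ 48.25, so it lies inside.
All remaining points lie in this disk, and no smaller disk contains both endpoints, so this is the minimum enclosing circle.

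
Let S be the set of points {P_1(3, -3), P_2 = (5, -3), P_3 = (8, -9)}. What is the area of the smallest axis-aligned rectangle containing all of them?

x ranges over [3, 8], width 5.
y ranges over [-9, -3], height 6.
Area = 5 × 6 = 30.

30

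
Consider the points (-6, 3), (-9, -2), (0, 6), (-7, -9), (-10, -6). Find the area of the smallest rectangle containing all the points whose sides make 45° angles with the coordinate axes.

In coordinates u = x + y, v = x − y the rectangle is axis-aligned; the map (x,y)→(u,v) scales areas by 2.
u-values: -3, -11, 6, -16, -16; range = 6 − (-16) = 22.
v-values: -9, -7, -6, 2, -4; range = 2 − (-9) = 11.
Area = (22 × 11) / 2 = 121.

121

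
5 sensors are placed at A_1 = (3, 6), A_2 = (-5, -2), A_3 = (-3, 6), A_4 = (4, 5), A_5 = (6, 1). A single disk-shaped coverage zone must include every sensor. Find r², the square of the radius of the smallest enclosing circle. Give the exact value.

The minimum enclosing circle of a finite set is fixed by two of the points (as a diameter) or three (as a circumcircle).
The minimum enclosing circle is determined by three boundary points: A_2, A_3, A_5.
Their circumcentre is (4/41, 40/41) with r² = 58565/1681.
The farthest remaining point A_1 is at distance² 56597/1681 ≤ 58565/1681.

58565/1681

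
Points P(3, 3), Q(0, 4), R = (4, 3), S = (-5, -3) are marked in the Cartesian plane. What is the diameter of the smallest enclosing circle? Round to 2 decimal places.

The farthest pair is R–S with squared distance 117. The circle on this segment as diameter has centre (-0.5, 0) and r² = 117/4 = 29.25.
Check P: distance² to centre = 21.25 ≤ 29.25, so it lies inside.
All remaining points lie in this disk, and no smaller disk contains both endpoints, so this is the minimum enclosing circle.
Diameter = 2r = 2√(29.25) ≈ 10.82.

10.82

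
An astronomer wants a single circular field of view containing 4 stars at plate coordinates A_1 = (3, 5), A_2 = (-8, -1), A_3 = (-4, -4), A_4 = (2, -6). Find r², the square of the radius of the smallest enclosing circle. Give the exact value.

47885/1058

A smallest enclosing disk is always determined by at most three of the input points on its boundary.
The minimum enclosing circle is determined by three boundary points: A_1, A_2, A_4.
Their circumcentre is (-61/46, -7/46) with r² = 47885/1058.
The farthest remaining point A_3 is at distance² 23229/1058 ≤ 47885/1058.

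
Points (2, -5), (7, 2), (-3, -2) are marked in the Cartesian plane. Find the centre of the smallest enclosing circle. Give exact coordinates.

(2, 0)

Call the three points A, B, C in the order given.
Side lengths²: AB² = 74, AC² = 34, BC² = 116.
Since BC² = 116 ≥ 74 + 34 = 108, the angle opposite BC is not acute, so the smallest enclosing circle has BC as diameter.
Centre = midpoint of BC = (2, 0), r² = 116/4 = 29.
Centre = (2, 0).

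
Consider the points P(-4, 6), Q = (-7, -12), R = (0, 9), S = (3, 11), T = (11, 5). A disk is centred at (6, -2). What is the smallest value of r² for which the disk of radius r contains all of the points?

The required radius is the distance from (6, -2) to the farthest point.
Squared distances: 164, 269, 157, 178, 74.
Maximum is 269, attained at Q.

269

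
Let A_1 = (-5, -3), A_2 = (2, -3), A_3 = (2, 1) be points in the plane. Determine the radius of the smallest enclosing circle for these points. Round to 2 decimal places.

Side lengths²: A_1A_2² = 49, A_1A_3² = 65, A_2A_3² = 16.
Since A_1A_3² = 65 ≥ 49 + 16 = 65, the angle opposite A_1A_3 is not acute, so the smallest enclosing circle has A_1A_3 as diameter.
Centre = midpoint of A_1A_3 = (-1.5, -1), r² = 65/4 = 16.25.
r = √(16.25) ≈ 4.03.

4.03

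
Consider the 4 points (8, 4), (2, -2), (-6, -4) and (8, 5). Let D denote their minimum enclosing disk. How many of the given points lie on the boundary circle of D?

2

The farthest pair is (-6, -4)–(8, 5) with squared distance 277. The circle on this segment as diameter has centre (1, 0.5) and r² = 277/4 = 69.25.
Check (8, 4): distance² to centre = 61.25 ≤ 69.25, so it lies inside.
All remaining points lie in this disk, and no smaller disk contains both endpoints, so this is the minimum enclosing circle.
The points at distance exactly r from the centre are (-6, -4), (8, 5) — 2 points.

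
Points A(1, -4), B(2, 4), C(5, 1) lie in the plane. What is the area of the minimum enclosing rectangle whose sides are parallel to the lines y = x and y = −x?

In coordinates u = x + y, v = x − y the rectangle is axis-aligned; the map (x,y)→(u,v) scales areas by 2.
u-values: -3, 6, 6; range = 6 − (-3) = 9.
v-values: 5, -2, 4; range = 5 − (-2) = 7.
Area = (9 × 7) / 2 = 31.5.

31.5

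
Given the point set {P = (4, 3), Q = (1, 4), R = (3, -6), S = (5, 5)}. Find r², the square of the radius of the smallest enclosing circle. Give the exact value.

By Welzl's lemma the MEC is supported by two points (diametrically opposite) or three points (on a circumcircle).
The farthest pair is R–S with squared distance 125. The circle on this segment as diameter has centre (4, -0.5) and r² = 125/4 = 31.25.
Check P: distance² to centre = 12.25 ≤ 31.25, so it lies inside.
All remaining points lie in this disk, and no smaller disk contains both endpoints, so this is the minimum enclosing circle.

31.25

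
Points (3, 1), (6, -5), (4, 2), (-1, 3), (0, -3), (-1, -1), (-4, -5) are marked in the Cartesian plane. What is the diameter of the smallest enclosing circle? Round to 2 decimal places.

By Welzl's lemma the MEC is supported by two points (diametrically opposite) or three points (on a circumcircle).
The minimum enclosing circle is determined by three boundary points: (6, -5), (-1, 3), (-4, -5).
Their circumcentre is (1, -2.3125) with r² = 32.22265625.
The farthest remaining point (4, 2) is at distance² 27.59765625 ≤ 32.22265625.
Diameter = 2r = 2√(32.22265625) ≈ 11.35.

11.35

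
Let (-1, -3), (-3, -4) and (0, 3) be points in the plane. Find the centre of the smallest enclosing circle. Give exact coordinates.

(-1.5, -0.5)

Call the three points A, B, C in the order given.
Side lengths²: AB² = 5, AC² = 37, BC² = 58.
Since BC² = 58 ≥ 37 + 5 = 42, the angle opposite BC is not acute, so the smallest enclosing circle has BC as diameter.
Centre = midpoint of BC = (-1.5, -0.5), r² = 58/4 = 14.5.
Centre = (-1.5, -0.5).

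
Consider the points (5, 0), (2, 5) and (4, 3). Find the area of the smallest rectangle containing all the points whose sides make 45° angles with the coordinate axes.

In coordinates u = x + y, v = x − y the rectangle is axis-aligned; the map (x,y)→(u,v) scales areas by 2.
u-values: 5, 7, 7; range = 7 − 5 = 2.
v-values: 5, -3, 1; range = 5 − (-3) = 8.
Area = (2 × 8) / 2 = 8.

8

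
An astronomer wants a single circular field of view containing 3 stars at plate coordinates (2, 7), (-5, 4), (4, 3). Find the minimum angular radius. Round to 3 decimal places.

Call the three points A, B, C in the order given.
Side lengths²: AB² = 58, AC² = 20, BC² = 82.
Since BC² = 82 ≥ 58 + 20 = 78, the angle opposite BC is not acute, so the smallest enclosing circle has BC as diameter.
Centre = midpoint of BC = (-0.5, 3.5), r² = 82/4 = 20.5.
r = √(20.5) ≈ 4.528.

4.528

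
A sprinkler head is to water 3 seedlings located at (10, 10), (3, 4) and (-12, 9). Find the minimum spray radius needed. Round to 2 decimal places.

11.01

Call the three points A, B, C in the order given.
Side lengths²: AB² = 85, AC² = 485, BC² = 250.
Since AC² = 485 ≥ 250 + 85 = 335, the angle opposite AC is not acute, so the smallest enclosing circle has AC as diameter.
Centre = midpoint of AC = (-1, 9.5), r² = 485/4 = 121.25.
r = √(121.25) ≈ 11.01.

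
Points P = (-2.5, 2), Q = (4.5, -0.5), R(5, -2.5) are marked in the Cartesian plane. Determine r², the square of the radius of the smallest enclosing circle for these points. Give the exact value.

Side lengths²: PQ² = 55.25, PR² = 76.5, QR² = 4.25.
Since PR² = 76.5 ≥ 55.25 + 4.25 = 59.5, the angle opposite PR is not acute, so the smallest enclosing circle has PR as diameter.
Centre = midpoint of PR = (1.25, -0.25), r² = 76.5/4 = 19.125.

19.125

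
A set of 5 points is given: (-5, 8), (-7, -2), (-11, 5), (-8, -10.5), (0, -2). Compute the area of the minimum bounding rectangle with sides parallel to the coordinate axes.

203.5

x ranges over [-11, 0], width 11.
y ranges over [-10.5, 8], height 18.5.
Area = 11 × 18.5 = 203.5.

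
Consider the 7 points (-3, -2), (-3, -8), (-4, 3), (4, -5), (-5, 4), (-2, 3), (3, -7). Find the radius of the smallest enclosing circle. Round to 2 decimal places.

The minimum enclosing circle of a finite set is fixed by two of the points (as a diameter) or three (as a circumcircle).
The farthest pair is (-5, 4)–(3, -7) with squared distance 185. The circle on this segment as diameter has centre (-1, -1.5) and r² = 185/4 = 46.25.
Check (-3, -2): distance² to centre = 4.25 ≤ 46.25, so it lies inside.
All remaining points lie in this disk, and no smaller disk contains both endpoints, so this is the minimum enclosing circle.
r = √(46.25) ≈ 6.80.

6.80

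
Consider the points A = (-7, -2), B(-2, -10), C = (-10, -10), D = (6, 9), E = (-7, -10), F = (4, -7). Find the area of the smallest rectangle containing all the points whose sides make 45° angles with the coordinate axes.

280

In coordinates u = x + y, v = x − y the rectangle is axis-aligned; the map (x,y)→(u,v) scales areas by 2.
u-values: -9, -12, -20, 15, -17, -3; range = 15 − (-20) = 35.
v-values: -5, 8, 0, -3, 3, 11; range = 11 − (-5) = 16.
Area = (35 × 16) / 2 = 280.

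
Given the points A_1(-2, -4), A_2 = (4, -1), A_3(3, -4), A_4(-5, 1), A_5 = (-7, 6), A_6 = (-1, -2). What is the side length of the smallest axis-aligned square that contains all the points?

11

The bounding box has width 11 and height 10.
An axis-aligned square enclosing the set must have side ≥ max(width, height).
So the minimum side is max(11, 10) = 11.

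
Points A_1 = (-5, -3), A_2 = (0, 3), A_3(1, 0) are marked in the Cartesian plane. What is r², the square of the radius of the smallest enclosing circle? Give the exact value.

Side lengths²: A_1A_2² = 61, A_1A_3² = 45, A_2A_3² = 10.
Since A_1A_2² = 61 ≥ 45 + 10 = 55, the angle opposite A_1A_2 is not acute, so the smallest enclosing circle has A_1A_2 as diameter.
Centre = midpoint of A_1A_2 = (-2.5, 0), r² = 61/4 = 15.25.

15.25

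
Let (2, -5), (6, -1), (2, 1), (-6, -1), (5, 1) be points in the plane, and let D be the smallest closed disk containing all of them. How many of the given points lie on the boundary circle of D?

The minimum enclosing circle of a finite set is fixed by two of the points (as a diameter) or three (as a circumcircle).
The farthest pair is (6, -1)–(-6, -1) with squared distance 144. The circle on this segment as diameter has centre (0, -1) and r² = 144/4 = 36.
Check (2, -5): distance² to centre = 20 ≤ 36, so it lies inside.
All remaining points lie in this disk, and no smaller disk contains both endpoints, so this is the minimum enclosing circle.
The points at distance exactly r from the centre are (6, -1), (-6, -1) — 2 points.

2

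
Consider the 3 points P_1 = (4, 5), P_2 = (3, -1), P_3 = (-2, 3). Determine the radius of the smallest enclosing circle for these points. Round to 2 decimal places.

3.62

Side lengths²: P_1P_2² = 37, P_1P_3² = 40, P_2P_3² = 41.
Since P_2P_3² = 41 < 40 + 37 = 77, the triangle is acute, so the smallest enclosing circle is the circumcircle.
Circumcentre = (53/34, 79/34), r² = 7585/578.
r = √(7585/578) ≈ 3.62.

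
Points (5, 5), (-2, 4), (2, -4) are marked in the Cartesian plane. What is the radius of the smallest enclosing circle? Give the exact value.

Call the three points A, B, C in the order given.
Side lengths²: AB² = 50, AC² = 90, BC² = 80.
Since AC² = 90 < 80 + 50 = 130, the triangle is acute, so the smallest enclosing circle is the circumcircle.
Circumcentre = (2, 1), r² = 25.
r = √25 = 5.

5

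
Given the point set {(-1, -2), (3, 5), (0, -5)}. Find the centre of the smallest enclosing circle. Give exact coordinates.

(1.5, 0)

Call the three points A, B, C in the order given.
Side lengths²: AB² = 65, AC² = 10, BC² = 109.
Since BC² = 109 ≥ 65 + 10 = 75, the angle opposite BC is not acute, so the smallest enclosing circle has BC as diameter.
Centre = midpoint of BC = (1.5, 0), r² = 109/4 = 27.25.
Centre = (1.5, 0).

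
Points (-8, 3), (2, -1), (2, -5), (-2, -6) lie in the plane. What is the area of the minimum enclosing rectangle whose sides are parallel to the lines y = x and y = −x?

81

In coordinates u = x + y, v = x − y the rectangle is axis-aligned; the map (x,y)→(u,v) scales areas by 2.
u-values: -5, 1, -3, -8; range = 1 − (-8) = 9.
v-values: -11, 3, 7, 4; range = 7 − (-11) = 18.
Area = (9 × 18) / 2 = 81.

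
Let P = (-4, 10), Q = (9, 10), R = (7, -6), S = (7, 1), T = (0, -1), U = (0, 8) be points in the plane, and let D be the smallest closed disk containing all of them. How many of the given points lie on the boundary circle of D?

3

The minimum enclosing circle of a finite set is fixed by two of the points (as a diameter) or three (as a circumcircle).
The minimum enclosing circle is determined by three boundary points: P, Q, R.
Their circumcentre is (2.5, 2.6875) with r² = 95.72265625.
The farthest remaining point U is at distance² 34.47265625 ≤ 95.72265625.
The points at distance exactly r from the centre are P, Q, R — 3 points.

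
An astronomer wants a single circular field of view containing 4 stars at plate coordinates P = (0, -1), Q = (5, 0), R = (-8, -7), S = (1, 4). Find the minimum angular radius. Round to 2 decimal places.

7.42

The minimum enclosing circle of a finite set is fixed by two of the points (as a diameter) or three (as a circumcircle).
The minimum enclosing circle is determined by three boundary points: Q, R, S.
Their circumcentre is (-1.85, -2.85) with r² = 55.045.
The farthest remaining point P is at distance² 6.845 ≤ 55.045.
r = √(55.045) ≈ 7.42.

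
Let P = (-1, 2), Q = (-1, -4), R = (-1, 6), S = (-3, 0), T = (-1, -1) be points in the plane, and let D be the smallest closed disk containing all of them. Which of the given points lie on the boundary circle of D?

Q, R

The farthest pair is Q–R with squared distance 100. The circle on this segment as diameter has centre (-1, 1) and r² = 100/4 = 25.
Check P: distance² to centre = 1 ≤ 25, so it lies inside.
All remaining points lie in this disk, and no smaller disk contains both endpoints, so this is the minimum enclosing circle.
The points at distance exactly r from the centre are Q, R — 2 points.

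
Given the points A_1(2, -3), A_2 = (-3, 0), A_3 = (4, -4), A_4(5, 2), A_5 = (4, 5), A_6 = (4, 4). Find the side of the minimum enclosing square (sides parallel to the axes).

The bounding box has width 8 and height 9.
An axis-aligned square enclosing the set must have side ≥ max(width, height).
So the minimum side is max(8, 9) = 9.

9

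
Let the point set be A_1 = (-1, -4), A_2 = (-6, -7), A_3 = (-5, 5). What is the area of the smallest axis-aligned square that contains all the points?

The bounding box has width 5 and height 12.
An axis-aligned square enclosing the set must have side ≥ max(width, height).
So the minimum side is max(5, 12) = 12.
Area = 12² = 144.

144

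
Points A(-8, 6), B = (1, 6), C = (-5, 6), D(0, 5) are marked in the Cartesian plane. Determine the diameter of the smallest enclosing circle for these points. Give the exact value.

9

The farthest pair is A–B with squared distance 81. The circle on this segment as diameter has centre (-3.5, 6) and r² = 81/4 = 20.25.
Check C: distance² to centre = 2.25 ≤ 20.25, so it lies inside.
All remaining points lie in this disk, and no smaller disk contains both endpoints, so this is the minimum enclosing circle.
Diameter = 2r = 2√(20.25) = 9.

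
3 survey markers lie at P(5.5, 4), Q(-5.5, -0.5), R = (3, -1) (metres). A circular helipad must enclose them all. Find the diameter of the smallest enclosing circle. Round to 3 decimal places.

11.885

Side lengths²: PQ² = 141.25, PR² = 31.25, QR² = 72.5.
Since PQ² = 141.25 ≥ 72.5 + 31.25 = 103.75, the angle opposite PQ is not acute, so the smallest enclosing circle has PQ as diameter.
Centre = midpoint of PQ = (0, 1.75), r² = 141.25/4 = 35.3125.
Diameter = 2r = 2√(35.3125) ≈ 11.885.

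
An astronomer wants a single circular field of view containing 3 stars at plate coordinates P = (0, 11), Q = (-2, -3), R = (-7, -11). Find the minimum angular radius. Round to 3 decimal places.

11.543

Side lengths²: PQ² = 200, PR² = 533, QR² = 89.
Since PR² = 533 ≥ 200 + 89 = 289, the angle opposite PR is not acute, so the smallest enclosing circle has PR as diameter.
Centre = midpoint of PR = (-3.5, 0), r² = 533/4 = 133.25.
r = √(133.25) ≈ 11.543.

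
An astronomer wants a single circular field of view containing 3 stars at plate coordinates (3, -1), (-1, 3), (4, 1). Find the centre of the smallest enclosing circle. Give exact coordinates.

Call the three points A, B, C in the order given.
Side lengths²: AB² = 32, AC² = 5, BC² = 29.
Since AB² = 32 < 29 + 5 = 34, the triangle is acute, so the smallest enclosing circle is the circumcircle.
Circumcentre = (7/6, 7/6), r² = 145/18.
Centre = (7/6, 7/6).

(7/6, 7/6)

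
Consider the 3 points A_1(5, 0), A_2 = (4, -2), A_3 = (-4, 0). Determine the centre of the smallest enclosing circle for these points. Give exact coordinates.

(0.5, 0)

Side lengths²: A_1A_2² = 5, A_1A_3² = 81, A_2A_3² = 68.
Since A_1A_3² = 81 ≥ 68 + 5 = 73, the angle opposite A_1A_3 is not acute, so the smallest enclosing circle has A_1A_3 as diameter.
Centre = midpoint of A_1A_3 = (0.5, 0), r² = 81/4 = 20.25.
Centre = (0.5, 0).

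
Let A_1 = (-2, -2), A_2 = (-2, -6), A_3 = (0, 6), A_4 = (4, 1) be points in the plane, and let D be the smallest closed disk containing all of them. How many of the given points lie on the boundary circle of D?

2

The farthest pair is A_2–A_3 with squared distance 148. The circle on this segment as diameter has centre (-1, 0) and r² = 148/4 = 37.
Check A_1: distance² to centre = 5 ≤ 37, so it lies inside.
All remaining points lie in this disk, and no smaller disk contains both endpoints, so this is the minimum enclosing circle.
The points at distance exactly r from the centre are A_2, A_3 — 2 points.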